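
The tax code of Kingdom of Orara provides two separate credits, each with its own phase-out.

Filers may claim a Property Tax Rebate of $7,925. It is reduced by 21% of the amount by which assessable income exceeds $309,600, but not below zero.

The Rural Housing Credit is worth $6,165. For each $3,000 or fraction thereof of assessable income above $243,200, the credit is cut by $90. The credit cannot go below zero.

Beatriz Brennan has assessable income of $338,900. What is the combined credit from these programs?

Property Tax Rebate: 21% of the $29,300 excess over $309,600 is $6,153; credit = $7,925 − $6,153 = $1,772.
Rural Housing Credit: income exceeds $243,200 by $95,700, which is 32 full-or-partial $3,000 increments; reduction = 32 × $90 = $2,880, leaving $3,285.
Total: $1,772 + $3,285 = $5,057.

$5,057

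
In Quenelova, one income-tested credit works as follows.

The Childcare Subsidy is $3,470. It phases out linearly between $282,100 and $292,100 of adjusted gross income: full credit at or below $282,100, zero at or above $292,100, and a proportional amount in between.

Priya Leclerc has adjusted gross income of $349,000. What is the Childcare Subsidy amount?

$0

Childcare Subsidy: $349,000 is at or above $292,100, so the credit is $0.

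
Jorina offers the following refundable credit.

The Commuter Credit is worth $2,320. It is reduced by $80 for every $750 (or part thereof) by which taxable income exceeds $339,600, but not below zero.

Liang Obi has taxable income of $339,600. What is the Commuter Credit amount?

Commuter Credit: $339,600 is at or below the $339,600 threshold, so the full $2,320 applies.

$2,320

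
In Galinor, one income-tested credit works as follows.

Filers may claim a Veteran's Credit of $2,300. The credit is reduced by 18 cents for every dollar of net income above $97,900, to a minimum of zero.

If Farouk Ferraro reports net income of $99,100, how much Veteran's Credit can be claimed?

$2,084

Veteran's Credit: 18% of the $1,200 excess over $97,900 is $216; credit = $2,300 − $216 = $2,084.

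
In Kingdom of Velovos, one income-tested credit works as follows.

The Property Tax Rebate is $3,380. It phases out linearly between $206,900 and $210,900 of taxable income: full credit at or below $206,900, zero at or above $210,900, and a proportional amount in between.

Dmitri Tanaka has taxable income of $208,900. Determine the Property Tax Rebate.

Property Tax Rebate: $208,900 is $2,000 into a $4,000 phase-out range, leaving 2,000/4,000 of the credit: $3,380 × 2,000/4,000 = $1,690.

$1,690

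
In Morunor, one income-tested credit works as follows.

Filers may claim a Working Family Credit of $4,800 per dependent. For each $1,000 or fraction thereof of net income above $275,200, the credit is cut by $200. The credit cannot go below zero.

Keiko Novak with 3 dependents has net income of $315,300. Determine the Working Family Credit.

Working Family Credit: base = 3 × $4,800 = $14,400. income exceeds $275,200 by $40,100, which is 41 full-or-partial $1,000 increments; reduction = 41 × $200 = $8,200, leaving $6,200.

$6,200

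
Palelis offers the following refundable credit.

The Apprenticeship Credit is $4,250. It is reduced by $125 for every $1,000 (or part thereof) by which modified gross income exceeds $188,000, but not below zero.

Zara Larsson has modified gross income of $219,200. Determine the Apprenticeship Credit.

$250

Apprenticeship Credit: income exceeds $188,000 by $31,200, which is 32 full-or-partial $1,000 increments; reduction = 32 × $125 = $4,000, leaving $250.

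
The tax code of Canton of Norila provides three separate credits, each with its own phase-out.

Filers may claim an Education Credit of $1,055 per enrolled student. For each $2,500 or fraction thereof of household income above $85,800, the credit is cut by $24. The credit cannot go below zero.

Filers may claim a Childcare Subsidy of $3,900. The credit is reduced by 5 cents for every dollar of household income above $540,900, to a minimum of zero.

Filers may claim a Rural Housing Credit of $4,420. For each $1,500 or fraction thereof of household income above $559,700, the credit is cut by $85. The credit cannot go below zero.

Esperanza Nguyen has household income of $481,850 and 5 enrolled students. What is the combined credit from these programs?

Education Credit: base = 5 × $1,055 = $5,275. income exceeds $85,800 by $396,050, which is 159 full-or-partial $2,500 increments; reduction = 159 × $24 = $3,816, leaving $1,459.
Childcare Subsidy: $481,850 is at or below the $540,900 threshold, so the full $3,900 applies.
Rural Housing Credit: $481,850 is at or below the $559,700 threshold, so the full $4,420 applies.
Total: $1,459 + $3,900 + $4,420 = $9,779.

$9,779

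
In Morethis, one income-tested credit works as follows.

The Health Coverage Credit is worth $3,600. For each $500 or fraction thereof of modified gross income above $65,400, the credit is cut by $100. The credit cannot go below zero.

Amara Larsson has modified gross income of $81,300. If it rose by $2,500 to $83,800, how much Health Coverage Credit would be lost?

$400

At $81,300 — income exceeds $65,400 by $15,900, which is 32 full-or-partial $500 increments; reduction = 32 × $100 = $3,200, leaving $400.
At $83,800 — income exceeds $65,400 by $18,400 → 37 increments × $100 = $3,700 ≥ base, so the credit is $0.
Lost: $400 − $0 = $400.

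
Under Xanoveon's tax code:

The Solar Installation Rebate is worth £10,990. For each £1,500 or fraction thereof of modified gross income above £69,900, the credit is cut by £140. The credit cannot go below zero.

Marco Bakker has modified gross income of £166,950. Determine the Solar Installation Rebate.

Solar Installation Rebate: income exceeds £69,900 by £97,050, which is 65 full-or-partial £1,500 increments; reduction = 65 × £140 = £9,100, leaving £1,890.

£1,890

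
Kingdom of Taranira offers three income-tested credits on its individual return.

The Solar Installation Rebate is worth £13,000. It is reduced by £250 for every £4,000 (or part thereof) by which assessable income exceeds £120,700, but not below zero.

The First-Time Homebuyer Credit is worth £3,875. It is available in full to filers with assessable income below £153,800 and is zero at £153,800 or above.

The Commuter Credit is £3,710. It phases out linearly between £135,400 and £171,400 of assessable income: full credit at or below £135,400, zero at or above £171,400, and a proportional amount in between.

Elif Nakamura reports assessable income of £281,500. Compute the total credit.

Solar Installation Rebate: income exceeds £120,700 by £160,800, which is 41 full-or-partial £4,000 increments; reduction = 41 × £250 = £10,250, leaving £2,750.
First-Time Homebuyer Credit: £281,500 meets or exceeds the £153,800 cutoff, so the credit is £0.
Commuter Credit: £281,500 is at or above £171,400, so the credit is £0.
Total: £2,750 + £0 + £0 = £2,750.

£2,750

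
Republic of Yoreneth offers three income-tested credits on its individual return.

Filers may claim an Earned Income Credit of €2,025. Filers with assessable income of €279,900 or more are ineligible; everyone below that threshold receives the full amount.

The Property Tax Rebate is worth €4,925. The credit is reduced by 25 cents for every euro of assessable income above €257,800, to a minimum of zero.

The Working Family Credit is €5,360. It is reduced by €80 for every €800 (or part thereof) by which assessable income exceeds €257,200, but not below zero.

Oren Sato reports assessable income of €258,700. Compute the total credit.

€11,925

Earned Income Credit: €258,700 is below the €279,900 cutoff, so the full €2,025 applies.
Property Tax Rebate: 25% of the €900 excess over €257,800 is €225; credit = €4,925 − €225 = €4,700.
Working Family Credit: income exceeds €257,200 by €1,500, which is 2 full-or-partial €800 increments; reduction = 2 × €80 = €160, leaving €5,200.
Total: €2,025 + €4,700 + €5,200 = €11,925.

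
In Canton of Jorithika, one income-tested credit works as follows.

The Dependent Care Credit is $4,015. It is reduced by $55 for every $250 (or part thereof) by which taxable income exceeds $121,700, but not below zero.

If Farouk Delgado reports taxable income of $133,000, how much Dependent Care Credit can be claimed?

Dependent Care Credit: income exceeds $121,700 by $11,300, which is 46 full-or-partial $250 increments; reduction = 46 × $55 = $2,530, leaving $1,485.

$1,485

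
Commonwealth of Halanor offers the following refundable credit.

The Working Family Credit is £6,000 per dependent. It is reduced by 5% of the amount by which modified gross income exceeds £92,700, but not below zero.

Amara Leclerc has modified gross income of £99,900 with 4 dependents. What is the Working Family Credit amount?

£23,640

Working Family Credit: base = 4 × £6,000 = £24,000. 5% of the £7,200 excess over £92,700 is £360; credit = £24,000 − £360 = £23,640.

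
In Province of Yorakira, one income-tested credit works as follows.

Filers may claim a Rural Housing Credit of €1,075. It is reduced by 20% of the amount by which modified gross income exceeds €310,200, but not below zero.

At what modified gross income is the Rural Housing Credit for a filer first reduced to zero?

The credit falls by 20% of each euro above €310,200, so it reaches zero when the excess is €1,075 / 20% = €5,375: income = €310,200 + €5,375 = €315,575.

€315,575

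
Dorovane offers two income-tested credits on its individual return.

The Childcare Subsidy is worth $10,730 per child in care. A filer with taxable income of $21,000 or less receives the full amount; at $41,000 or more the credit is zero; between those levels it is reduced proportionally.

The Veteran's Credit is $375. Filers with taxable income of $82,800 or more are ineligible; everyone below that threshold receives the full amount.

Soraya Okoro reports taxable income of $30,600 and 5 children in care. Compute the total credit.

Childcare Subsidy: base = 5 × $10,730 = $53,650. $30,600 is $9,600 into a $20,000 phase-out range, leaving 10,400/20,000 of the credit: $53,650 × 10,400/20,000 = $27,898.
Veteran's Credit: $30,600 is below the $82,800 cutoff, so the full $375 applies.
Total: $27,898 + $375 = $28,273.

$28,273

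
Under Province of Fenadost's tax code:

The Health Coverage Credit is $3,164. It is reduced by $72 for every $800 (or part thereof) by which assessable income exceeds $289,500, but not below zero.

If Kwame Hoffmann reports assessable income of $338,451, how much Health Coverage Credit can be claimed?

$0

Health Coverage Credit: income exceeds $289,500 by $48,951 → 62 increments × $72 = $4,464 ≥ base, so the credit is $0.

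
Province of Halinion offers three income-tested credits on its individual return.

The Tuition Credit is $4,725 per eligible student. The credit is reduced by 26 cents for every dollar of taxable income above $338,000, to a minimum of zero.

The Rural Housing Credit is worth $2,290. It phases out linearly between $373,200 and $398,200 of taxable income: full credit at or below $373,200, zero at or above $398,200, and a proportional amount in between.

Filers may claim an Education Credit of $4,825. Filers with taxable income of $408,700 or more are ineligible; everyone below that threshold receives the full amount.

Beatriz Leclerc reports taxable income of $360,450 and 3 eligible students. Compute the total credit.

Tuition Credit: base = 3 × $4,725 = $14,175. 26% of the $22,450 excess over $338,000 is $5,837; credit = $14,175 − $5,837 = $8,338.
Rural Housing Credit: $360,450 is at or below the $373,200 threshold, so the full $2,290 applies.
Education Credit: $360,450 is below the $408,700 cutoff, so the full $4,825 applies.
Total: $8,338 + $2,290 + $4,825 = $15,453.

$15,453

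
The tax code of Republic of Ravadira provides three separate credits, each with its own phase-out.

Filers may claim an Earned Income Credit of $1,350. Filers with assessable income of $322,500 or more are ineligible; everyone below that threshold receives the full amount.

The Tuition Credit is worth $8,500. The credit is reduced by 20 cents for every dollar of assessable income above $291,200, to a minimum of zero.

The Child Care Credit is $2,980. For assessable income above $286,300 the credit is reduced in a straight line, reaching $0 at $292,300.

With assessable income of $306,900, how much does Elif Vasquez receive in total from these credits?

$6,710

Earned Income Credit: $306,900 is below the $322,500 cutoff, so the full $1,350 applies.
Tuition Credit: 20% of the $15,700 excess over $291,200 is $3,140; credit = $8,500 − $3,140 = $5,360.
Child Care Credit: $306,900 is at or above $292,300, so the credit is $0.
Total: $1,350 + $5,360 + $0 = $6,710.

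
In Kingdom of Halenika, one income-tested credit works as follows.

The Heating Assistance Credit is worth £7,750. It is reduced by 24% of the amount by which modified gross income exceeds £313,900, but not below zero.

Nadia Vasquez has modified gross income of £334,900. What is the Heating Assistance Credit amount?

Heating Assistance Credit: 24% of the £21,000 excess over £313,900 is £5,040; credit = £7,750 − £5,040 = £2,710.

£2,710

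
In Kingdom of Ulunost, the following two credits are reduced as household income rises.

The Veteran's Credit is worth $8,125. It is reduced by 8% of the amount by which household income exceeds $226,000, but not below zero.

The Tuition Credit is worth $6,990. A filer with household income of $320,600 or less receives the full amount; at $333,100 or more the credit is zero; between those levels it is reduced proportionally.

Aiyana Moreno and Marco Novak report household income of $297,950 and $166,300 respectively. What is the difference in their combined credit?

$5,756

Aiyana ($297,950): Veteran's Credit: 8% of the $71,950 excess over $226,000 is $5,756; credit = $8,125 − $5,756 = $2,369. Tuition Credit: $297,950 is at or below the $320,600 threshold, so the full $6,990 applies. total $2,369 + $6,990 = $9,359
Marco ($166,300): Veteran's Credit: $166,300 is at or below the $226,000 threshold, so the full $8,125 applies. Tuition Credit: $166,300 is at or below the $320,600 threshold, so the full $6,990 applies. total $8,125 + $6,990 = $15,115
Difference: |$9,359 − $15,115| = $5,756.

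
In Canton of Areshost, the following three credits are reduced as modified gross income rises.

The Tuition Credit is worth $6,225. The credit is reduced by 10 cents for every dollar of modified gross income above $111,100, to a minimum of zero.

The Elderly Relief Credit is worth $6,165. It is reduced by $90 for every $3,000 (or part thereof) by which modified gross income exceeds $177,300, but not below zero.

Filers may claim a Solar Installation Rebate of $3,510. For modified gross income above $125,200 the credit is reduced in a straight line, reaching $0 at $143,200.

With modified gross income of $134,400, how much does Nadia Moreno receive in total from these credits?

$11,776

Tuition Credit: 10% of the $23,300 excess over $111,100 is $2,330; credit = $6,225 − $2,330 = $3,895.
Elderly Relief Credit: $134,400 is at or below the $177,300 threshold, so the full $6,165 applies.
Solar Installation Rebate: $134,400 is $9,200 into a $18,000 phase-out range, leaving 8,800/18,000 of the credit: $3,510 × 8,800/18,000 = $1,716.
Total: $3,895 + $6,165 + $1,716 = $11,776.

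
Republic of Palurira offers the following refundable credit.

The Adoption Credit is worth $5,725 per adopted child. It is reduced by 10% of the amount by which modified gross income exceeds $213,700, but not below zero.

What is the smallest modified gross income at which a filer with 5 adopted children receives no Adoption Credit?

Full credit = 5 × $5,725 = $28,625.
The credit falls by 10% of each dollar above $213,700, so it reaches zero when the excess is $28,625 / 10% = $286,250: income = $213,700 + $286,250 = $499,950.

$499,950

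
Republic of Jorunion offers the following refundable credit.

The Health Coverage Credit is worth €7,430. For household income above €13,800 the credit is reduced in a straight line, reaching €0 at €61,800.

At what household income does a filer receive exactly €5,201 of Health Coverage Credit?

€5,201 is 5,201/7,430 of the full €7,430, so 2,229/7,430 of the €48,000 range has been used: income = €13,800 + €48,000 × 2,229/7,430 = €28,200.

€28,200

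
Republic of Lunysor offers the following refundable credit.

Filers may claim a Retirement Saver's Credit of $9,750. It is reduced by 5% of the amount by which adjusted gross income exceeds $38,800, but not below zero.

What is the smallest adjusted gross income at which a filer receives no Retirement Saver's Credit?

$233,800

The credit falls by 5% of each dollar above $38,800, so it reaches zero when the excess is $9,750 / 5% = $195,000: income = $38,800 + $195,000 = $233,800.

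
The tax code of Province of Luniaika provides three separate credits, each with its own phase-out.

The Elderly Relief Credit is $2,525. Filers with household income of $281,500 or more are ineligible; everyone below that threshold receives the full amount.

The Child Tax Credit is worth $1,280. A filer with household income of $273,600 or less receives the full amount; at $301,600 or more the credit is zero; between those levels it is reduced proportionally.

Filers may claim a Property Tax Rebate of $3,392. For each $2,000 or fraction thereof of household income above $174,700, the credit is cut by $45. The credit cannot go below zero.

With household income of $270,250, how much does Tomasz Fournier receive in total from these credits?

Elderly Relief Credit: $270,250 is below the $281,500 cutoff, so the full $2,525 applies.
Child Tax Credit: $270,250 is at or below the $273,600 threshold, so the full $1,280 applies.
Property Tax Rebate: income exceeds $174,700 by $95,550, which is 48 full-or-partial $2,000 increments; reduction = 48 × $45 = $2,160, leaving $1,232.
Total: $2,525 + $1,280 + $1,232 = $5,037.

$5,037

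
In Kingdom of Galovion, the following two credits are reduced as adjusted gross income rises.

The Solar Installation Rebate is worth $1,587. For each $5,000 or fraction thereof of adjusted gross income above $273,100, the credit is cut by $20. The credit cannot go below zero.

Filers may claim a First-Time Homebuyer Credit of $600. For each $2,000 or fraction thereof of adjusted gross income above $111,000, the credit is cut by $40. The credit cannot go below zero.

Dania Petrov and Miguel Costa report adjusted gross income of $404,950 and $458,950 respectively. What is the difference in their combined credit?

$220

Dania ($404,950): Solar Installation Rebate: income exceeds $273,100 by $131,850, which is 27 full-or-partial $5,000 increments; reduction = 27 × $20 = $540, leaving $1,047. First-Time Homebuyer Credit: income exceeds $111,000 by $293,950 → 147 increments × $40 = $5,880 ≥ base, so the credit is $0. total $1,047 + $0 = $1,047
Miguel ($458,950): Solar Installation Rebate: income exceeds $273,100 by $185,850, which is 38 full-or-partial $5,000 increments; reduction = 38 × $20 = $760, leaving $827. First-Time Homebuyer Credit: income exceeds $111,000 by $347,950 → 174 increments × $40 = $6,960 ≥ base, so the credit is $0. total $827 + $0 = $827
Difference: |$1,047 − $827| = $220.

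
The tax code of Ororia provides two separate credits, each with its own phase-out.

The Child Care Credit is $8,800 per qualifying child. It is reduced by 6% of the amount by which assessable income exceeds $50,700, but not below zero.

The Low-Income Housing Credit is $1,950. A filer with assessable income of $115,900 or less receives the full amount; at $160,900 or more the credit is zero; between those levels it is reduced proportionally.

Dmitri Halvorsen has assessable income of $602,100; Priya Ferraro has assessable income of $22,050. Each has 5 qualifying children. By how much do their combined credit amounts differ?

$35,034

Dmitri ($602,100): Child Care Credit: base = 5 × $8,800 = $44,000. 6% of the $551,400 excess over $50,700 is $33,084; credit = $44,000 − $33,084 = $10,916. Low-Income Housing Credit: $602,100 is at or above $160,900, so the credit is $0. total $10,916 + $0 = $10,916
Priya ($22,050): Child Care Credit: base = 5 × $8,800 = $44,000. $22,050 is at or below the $50,700 threshold, so the full $44,000 applies. Low-Income Housing Credit: $22,050 is at or below the $115,900 threshold, so the full $1,950 applies. total $44,000 + $1,950 = $45,950
Difference: |$10,916 − $45,950| = $35,034.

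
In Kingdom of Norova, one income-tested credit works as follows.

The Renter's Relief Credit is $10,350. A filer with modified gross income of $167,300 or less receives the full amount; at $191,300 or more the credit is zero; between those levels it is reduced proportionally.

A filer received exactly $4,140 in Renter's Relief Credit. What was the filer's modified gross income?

$181,700

$4,140 is 4,140/10,350 of the full $10,350, so 6,210/10,350 of the $24,000 range has been used: income = $167,300 + $24,000 × 6,210/10,350 = $181,700.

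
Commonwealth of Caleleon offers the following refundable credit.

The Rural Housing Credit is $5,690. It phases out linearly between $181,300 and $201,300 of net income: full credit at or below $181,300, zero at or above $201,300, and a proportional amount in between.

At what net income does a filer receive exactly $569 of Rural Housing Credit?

$569 is 569/5,690 of the full $5,690, so 5,121/5,690 of the $20,000 range has been used: income = $181,300 + $20,000 × 5,121/5,690 = $199,300.

$199,300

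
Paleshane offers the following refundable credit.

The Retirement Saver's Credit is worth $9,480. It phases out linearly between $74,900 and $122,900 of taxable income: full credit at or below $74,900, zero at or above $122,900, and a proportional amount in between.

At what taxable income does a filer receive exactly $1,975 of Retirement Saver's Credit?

$112,900

$1,975 is 1,975/9,480 of the full $9,480, so 7,505/9,480 of the $48,000 range has been used: income = $74,900 + $48,000 × 7,505/9,480 = $112,900.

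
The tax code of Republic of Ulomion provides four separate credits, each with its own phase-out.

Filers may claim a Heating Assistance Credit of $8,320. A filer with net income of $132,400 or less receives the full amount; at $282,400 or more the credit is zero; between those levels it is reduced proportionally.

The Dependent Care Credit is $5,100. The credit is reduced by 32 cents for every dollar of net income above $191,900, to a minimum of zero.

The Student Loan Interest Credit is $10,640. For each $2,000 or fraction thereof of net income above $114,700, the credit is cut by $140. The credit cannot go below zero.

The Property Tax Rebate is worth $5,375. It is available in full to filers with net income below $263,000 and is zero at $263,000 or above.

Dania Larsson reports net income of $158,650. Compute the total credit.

$24,899

Heating Assistance Credit: $158,650 is $26,250 into a $150,000 phase-out range, leaving 123,750/150,000 of the credit: $8,320 × 123,750/150,000 = $6,864.
Dependent Care Credit: $158,650 is at or below the $191,900 threshold, so the full $5,100 applies.
Student Loan Interest Credit: income exceeds $114,700 by $43,950, which is 22 full-or-partial $2,000 increments; reduction = 22 × $140 = $3,080, leaving $7,560.
Property Tax Rebate: $158,650 is below the $263,000 cutoff, so the full $5,375 applies.
Total: $6,864 + $5,100 + $7,560 + $5,375 = $24,899.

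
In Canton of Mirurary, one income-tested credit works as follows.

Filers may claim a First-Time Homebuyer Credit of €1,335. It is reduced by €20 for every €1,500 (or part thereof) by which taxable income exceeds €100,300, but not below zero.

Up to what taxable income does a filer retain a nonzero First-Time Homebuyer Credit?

After 66 increments the reduction is 66 × €20 = €1,320, leaving €15; one more increment wipes it out. Increment 66 ends at excess 66 × €1,500 = €99,000, so the highest qualifying income is €100,300 + €99,000 = €199,300.

€199,300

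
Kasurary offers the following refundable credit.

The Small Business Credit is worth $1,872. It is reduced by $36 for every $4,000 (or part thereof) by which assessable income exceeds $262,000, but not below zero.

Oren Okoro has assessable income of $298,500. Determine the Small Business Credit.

Small Business Credit: income exceeds $262,000 by $36,500, which is 10 full-or-partial $4,000 increments; reduction = 10 × $36 = $360, leaving $1,512.

$1,512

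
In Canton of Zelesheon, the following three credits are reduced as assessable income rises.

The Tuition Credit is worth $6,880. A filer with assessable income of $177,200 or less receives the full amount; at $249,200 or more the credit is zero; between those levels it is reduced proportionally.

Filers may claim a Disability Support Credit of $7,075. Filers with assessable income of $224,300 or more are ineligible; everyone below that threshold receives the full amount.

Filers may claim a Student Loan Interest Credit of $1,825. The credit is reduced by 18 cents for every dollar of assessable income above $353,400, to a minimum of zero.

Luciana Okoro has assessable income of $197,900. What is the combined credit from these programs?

Tuition Credit: $197,900 is $20,700 into a $72,000 phase-out range, leaving 51,300/72,000 of the credit: $6,880 × 51,300/72,000 = $4,902.
Disability Support Credit: $197,900 is below the $224,300 cutoff, so the full $7,075 applies.
Student Loan Interest Credit: $197,900 is at or below the $353,400 threshold, so the full $1,825 applies.
Total: $4,902 + $7,075 + $1,825 = $13,802.

$13,802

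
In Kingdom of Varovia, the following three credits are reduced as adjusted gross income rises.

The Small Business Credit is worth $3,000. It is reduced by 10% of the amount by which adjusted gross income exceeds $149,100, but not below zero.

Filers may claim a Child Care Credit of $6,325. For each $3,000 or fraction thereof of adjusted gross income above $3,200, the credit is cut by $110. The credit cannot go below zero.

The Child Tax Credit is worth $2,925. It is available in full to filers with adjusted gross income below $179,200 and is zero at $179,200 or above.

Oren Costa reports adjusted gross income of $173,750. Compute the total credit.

Small Business Credit: 10% of the $24,650 excess over $149,100 is $2,465; credit = $3,000 − $2,465 = $535.
Child Care Credit: income exceeds $3,200 by $170,550, which is 57 full-or-partial $3,000 increments; reduction = 57 × $110 = $6,270, leaving $55.
Child Tax Credit: $173,750 is below the $179,200 cutoff, so the full $2,925 applies.
Total: $535 + $55 + $2,925 = $3,515.

$3,515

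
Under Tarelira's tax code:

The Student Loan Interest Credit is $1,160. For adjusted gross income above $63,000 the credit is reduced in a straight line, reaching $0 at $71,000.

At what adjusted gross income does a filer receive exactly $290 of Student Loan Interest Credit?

$69,000

$290 is 290/1,160 of the full $1,160, so 870/1,160 of the $8,000 range has been used: income = $63,000 + $8,000 × 870/1,160 = $69,000.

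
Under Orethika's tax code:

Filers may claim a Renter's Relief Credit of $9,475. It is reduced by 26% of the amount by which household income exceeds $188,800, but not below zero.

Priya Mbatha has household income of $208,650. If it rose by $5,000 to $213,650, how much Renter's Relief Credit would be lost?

$1,300

At $208,650 — 26% of the $19,850 excess over $188,800 is $5,161; credit = $9,475 − $5,161 = $4,314.
At $213,650 — 26% of the $24,850 excess over $188,800 is $6,461; credit = $9,475 − $6,461 = $3,014.
Lost: $4,314 − $3,014 = $1,300.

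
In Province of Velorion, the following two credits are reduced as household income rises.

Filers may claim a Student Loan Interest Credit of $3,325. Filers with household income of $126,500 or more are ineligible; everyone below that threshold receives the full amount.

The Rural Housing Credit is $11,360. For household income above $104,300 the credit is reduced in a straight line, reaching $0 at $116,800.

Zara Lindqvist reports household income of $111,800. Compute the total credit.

$7,869

Student Loan Interest Credit: $111,800 is below the $126,500 cutoff, so the full $3,325 applies.
Rural Housing Credit: $111,800 is $7,500 into a $12,500 phase-out range, leaving 5,000/12,500 of the credit: $11,360 × 5,000/12,500 = $4,544.
Total: $3,325 + $4,544 = $7,869.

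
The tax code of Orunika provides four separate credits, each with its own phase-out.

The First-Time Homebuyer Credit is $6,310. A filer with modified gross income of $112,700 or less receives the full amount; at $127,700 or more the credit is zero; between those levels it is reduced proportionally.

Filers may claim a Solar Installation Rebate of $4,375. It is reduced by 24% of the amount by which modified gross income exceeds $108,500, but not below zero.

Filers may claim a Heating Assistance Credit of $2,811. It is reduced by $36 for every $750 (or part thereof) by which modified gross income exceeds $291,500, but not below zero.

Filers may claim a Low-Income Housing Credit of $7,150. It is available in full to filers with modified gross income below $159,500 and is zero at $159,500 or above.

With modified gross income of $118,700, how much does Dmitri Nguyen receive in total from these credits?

$15,674

First-Time Homebuyer Credit: $118,700 is $6,000 into a $15,000 phase-out range, leaving 9,000/15,000 of the credit: $6,310 × 9,000/15,000 = $3,786.
Solar Installation Rebate: 24% of the $10,200 excess over $108,500 is $2,448; credit = $4,375 − $2,448 = $1,927.
Heating Assistance Credit: $118,700 is at or below the $291,500 threshold, so the full $2,811 applies.
Low-Income Housing Credit: $118,700 is below the $159,500 cutoff, so the full $7,150 applies.
Total: $3,786 + $1,927 + $2,811 + $7,150 = $15,674.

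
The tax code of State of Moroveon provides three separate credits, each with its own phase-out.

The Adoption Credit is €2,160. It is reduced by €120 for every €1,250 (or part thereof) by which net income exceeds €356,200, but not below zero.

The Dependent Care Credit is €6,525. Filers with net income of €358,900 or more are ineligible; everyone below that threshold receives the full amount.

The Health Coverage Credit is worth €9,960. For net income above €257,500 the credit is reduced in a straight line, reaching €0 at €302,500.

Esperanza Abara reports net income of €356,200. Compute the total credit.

Adoption Credit: €356,200 is at or below the €356,200 threshold, so the full €2,160 applies.
Dependent Care Credit: €356,200 is below the €358,900 cutoff, so the full €6,525 applies.
Health Coverage Credit: €356,200 is at or above €302,500, so the credit is €0.
Total: €2,160 + €6,525 + €0 = €8,685.

€8,685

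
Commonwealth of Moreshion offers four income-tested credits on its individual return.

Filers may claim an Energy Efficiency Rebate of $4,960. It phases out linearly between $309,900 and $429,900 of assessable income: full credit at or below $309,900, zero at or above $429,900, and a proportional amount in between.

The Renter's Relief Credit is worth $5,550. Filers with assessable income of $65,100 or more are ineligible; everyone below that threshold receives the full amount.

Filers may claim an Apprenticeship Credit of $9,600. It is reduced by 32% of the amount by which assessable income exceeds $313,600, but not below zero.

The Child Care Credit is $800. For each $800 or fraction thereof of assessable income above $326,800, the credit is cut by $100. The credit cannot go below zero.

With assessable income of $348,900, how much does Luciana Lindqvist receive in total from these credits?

$3,348

Energy Efficiency Rebate: $348,900 is $39,000 into a $120,000 phase-out range, leaving 81,000/120,000 of the credit: $4,960 × 81,000/120,000 = $3,348.
Renter's Relief Credit: $348,900 meets or exceeds the $65,100 cutoff, so the credit is $0.
Apprenticeship Credit: 32% of the $35,300 excess over $313,600 is $11,296 ≥ base, so the credit is $0.
Child Care Credit: income exceeds $326,800 by $22,100 → 28 increments × $100 = $2,800 ≥ base, so the credit is $0.
Total: $3,348 + $0 + $0 + $0 = $3,348.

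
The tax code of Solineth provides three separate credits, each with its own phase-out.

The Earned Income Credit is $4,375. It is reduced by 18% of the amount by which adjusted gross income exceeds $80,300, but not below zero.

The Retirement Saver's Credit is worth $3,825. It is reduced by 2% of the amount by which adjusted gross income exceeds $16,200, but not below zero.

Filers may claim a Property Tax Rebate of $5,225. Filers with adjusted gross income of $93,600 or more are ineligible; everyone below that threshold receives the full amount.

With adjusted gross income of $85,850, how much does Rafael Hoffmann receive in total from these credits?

Earned Income Credit: 18% of the $5,550 excess over $80,300 is $999; credit = $4,375 − $999 = $3,376.
Retirement Saver's Credit: 2% of the $69,650 excess over $16,200 is $1,393; credit = $3,825 − $1,393 = $2,432.
Property Tax Rebate: $85,850 is below the $93,600 cutoff, so the full $5,225 applies.
Total: $3,376 + $2,432 + $5,225 = $11,033.

$11,033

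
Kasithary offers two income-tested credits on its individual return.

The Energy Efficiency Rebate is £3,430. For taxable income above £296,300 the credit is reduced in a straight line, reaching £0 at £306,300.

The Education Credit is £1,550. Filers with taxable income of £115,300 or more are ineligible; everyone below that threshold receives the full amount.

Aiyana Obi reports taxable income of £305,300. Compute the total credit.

Energy Efficiency Rebate: £305,300 is £9,000 into a £10,000 phase-out range, leaving 1,000/10,000 of the credit: £3,430 × 1,000/10,000 = £343.
Education Credit: £305,300 meets or exceeds the £115,300 cutoff, so the credit is £0.
Total: £343 + £0 = £343.

£343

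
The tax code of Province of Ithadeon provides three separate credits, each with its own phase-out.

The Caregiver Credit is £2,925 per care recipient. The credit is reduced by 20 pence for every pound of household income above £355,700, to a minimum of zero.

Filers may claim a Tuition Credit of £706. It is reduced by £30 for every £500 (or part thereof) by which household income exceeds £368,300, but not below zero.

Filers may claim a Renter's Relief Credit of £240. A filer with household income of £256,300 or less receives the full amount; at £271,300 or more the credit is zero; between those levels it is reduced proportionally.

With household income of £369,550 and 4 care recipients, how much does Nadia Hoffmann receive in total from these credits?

£9,546

Caregiver Credit: base = 4 × £2,925 = £11,700. 20% of the £13,850 excess over £355,700 is £2,770; credit = £11,700 − £2,770 = £8,930.
Tuition Credit: income exceeds £368,300 by £1,250, which is 3 full-or-partial £500 increments; reduction = 3 × £30 = £90, leaving £616.
Renter's Relief Credit: £369,550 is at or above £271,300, so the credit is £0.
Total: £8,930 + £616 + £0 = £9,546.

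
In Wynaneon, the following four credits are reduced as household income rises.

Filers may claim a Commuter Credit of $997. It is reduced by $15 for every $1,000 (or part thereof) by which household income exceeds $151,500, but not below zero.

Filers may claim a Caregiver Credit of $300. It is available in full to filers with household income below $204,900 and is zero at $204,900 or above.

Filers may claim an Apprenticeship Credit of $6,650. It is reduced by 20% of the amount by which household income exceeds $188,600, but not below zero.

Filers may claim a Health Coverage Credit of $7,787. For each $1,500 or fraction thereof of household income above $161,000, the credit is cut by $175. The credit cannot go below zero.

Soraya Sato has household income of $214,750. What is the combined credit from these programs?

$2,944

Commuter Credit: income exceeds $151,500 by $63,250, which is 64 full-or-partial $1,000 increments; reduction = 64 × $15 = $960, leaving $37.
Caregiver Credit: $214,750 meets or exceeds the $204,900 cutoff, so the credit is $0.
Apprenticeship Credit: 20% of the $26,150 excess over $188,600 is $5,230; credit = $6,650 − $5,230 = $1,420.
Health Coverage Credit: income exceeds $161,000 by $53,750, which is 36 full-or-partial $1,500 increments; reduction = 36 × $175 = $6,300, leaving $1,487.
Total: $37 + $0 + $1,420 + $1,487 = $2,944.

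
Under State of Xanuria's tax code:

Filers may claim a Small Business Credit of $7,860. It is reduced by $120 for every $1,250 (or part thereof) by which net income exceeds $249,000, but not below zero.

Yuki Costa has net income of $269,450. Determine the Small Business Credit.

$5,820

Small Business Credit: income exceeds $249,000 by $20,450, which is 17 full-or-partial $1,250 increments; reduction = 17 × $120 = $2,040, leaving $5,820.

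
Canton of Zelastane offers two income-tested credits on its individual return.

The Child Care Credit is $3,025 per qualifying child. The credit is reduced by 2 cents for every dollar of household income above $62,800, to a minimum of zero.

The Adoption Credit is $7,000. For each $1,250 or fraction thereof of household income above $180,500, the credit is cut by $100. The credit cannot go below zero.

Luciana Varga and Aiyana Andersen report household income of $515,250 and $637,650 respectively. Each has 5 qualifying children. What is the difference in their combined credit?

$2,448

Luciana ($515,250): Child Care Credit: base = 5 × $3,025 = $15,125. 2% of the $452,450 excess over $62,800 is $9,049; credit = $15,125 − $9,049 = $6,076. Adoption Credit: income exceeds $180,500 by $334,750 → 268 increments × $100 = $26,800 ≥ base, so the credit is $0. total $6,076 + $0 = $6,076
Aiyana ($637,650): Child Care Credit: base = 5 × $3,025 = $15,125. 2% of the $574,850 excess over $62,800 is $11,497; credit = $15,125 − $11,497 = $3,628. Adoption Credit: income exceeds $180,500 by $457,150 → 366 increments × $100 = $36,600 ≥ base, so the credit is $0. total $3,628 + $0 = $3,628
Difference: |$6,076 − $3,628| = $2,448.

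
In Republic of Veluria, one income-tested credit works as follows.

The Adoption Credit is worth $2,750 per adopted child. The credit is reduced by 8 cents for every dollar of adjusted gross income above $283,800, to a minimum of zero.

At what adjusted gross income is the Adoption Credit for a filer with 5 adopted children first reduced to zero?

Full credit = 5 × $2,750 = $13,750.
The credit falls by 8% of each dollar above $283,800, so it reaches zero when the excess is $13,750 / 8% = $171,875: income = $283,800 + $171,875 = $455,675.

$455,675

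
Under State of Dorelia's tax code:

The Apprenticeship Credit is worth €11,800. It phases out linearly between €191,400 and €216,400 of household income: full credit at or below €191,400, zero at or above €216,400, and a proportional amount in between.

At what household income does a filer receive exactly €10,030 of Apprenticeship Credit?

€195,150

€10,030 is 10,030/11,800 of the full €11,800, so 1,770/11,800 of the €25,000 range has been used: income = €191,400 + €25,000 × 1,770/11,800 = €195,150.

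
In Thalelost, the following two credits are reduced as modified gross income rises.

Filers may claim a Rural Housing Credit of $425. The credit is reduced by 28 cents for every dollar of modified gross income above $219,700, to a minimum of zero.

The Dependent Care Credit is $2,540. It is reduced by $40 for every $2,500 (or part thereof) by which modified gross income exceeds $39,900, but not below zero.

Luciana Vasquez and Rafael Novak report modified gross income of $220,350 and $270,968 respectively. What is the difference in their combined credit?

$243

Luciana ($220,350): Rural Housing Credit: 28% of the $650 excess over $219,700 is $182; credit = $425 − $182 = $243. Dependent Care Credit: income exceeds $39,900 by $180,450 → 73 increments × $40 = $2,920 ≥ base, so the credit is $0. total $243 + $0 = $243
Rafael ($270,968): Rural Housing Credit: 28% of the $51,268 excess over $219,700 is $14,355.04 ≥ base, so the credit is $0. Dependent Care Credit: income exceeds $39,900 by $231,068 → 93 increments × $40 = $3,720 ≥ base, so the credit is $0. total $0 + $0 = $0
Difference: |$243 − $0| = $243.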